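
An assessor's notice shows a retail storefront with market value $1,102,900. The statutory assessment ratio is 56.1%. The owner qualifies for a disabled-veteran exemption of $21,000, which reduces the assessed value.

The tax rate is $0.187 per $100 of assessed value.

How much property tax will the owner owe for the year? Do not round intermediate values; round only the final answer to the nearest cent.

$1,117.75

Assessed value = $1,102,900 × 0.561 = $618,726.9
Taxable value = $618,726.9 − $21,000 = $597,726.9
Tax = $597,726.9 × 0.00187 = $1,117.749303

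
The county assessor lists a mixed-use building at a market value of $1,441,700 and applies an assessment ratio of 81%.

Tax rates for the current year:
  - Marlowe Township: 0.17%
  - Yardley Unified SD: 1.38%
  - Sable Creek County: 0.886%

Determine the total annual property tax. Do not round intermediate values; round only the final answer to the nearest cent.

Assessed value = $1,441,700 × 0.81 = $1,167,777
Marlowe Township: $1,167,777 × 0.0017 = $1,985.2209
Yardley Unified SD: $1,167,777 × 0.0138 = $16,115.3226
Sable Creek County: $1,167,777 × 0.00886 = $10,346.50422
Total = $1,985.2209 + $16,115.3226 + $10,346.50422 = $28,447.04772

$28,447.05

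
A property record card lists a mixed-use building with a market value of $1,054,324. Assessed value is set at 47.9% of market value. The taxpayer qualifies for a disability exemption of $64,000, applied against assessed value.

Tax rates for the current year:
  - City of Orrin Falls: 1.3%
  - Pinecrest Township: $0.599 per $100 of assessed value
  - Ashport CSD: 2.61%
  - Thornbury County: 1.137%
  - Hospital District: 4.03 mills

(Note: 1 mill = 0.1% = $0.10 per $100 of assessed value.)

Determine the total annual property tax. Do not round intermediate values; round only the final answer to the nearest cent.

Assessed value = $1,054,324 × 0.479 = $505,021.196
Taxable value = $505,021.196 − $64,000 = $441,021.196
City of Orrin Falls: $441,021.196 × 0.013 = $5,733.275548
Pinecrest Township: $441,021.196 × 0.00599 = $2,641.71696404
Ashport CSD: $441,021.196 × 0.0261 = $11,510.6532156
Thornbury County: $441,021.196 × 0.01137 = $5,014.41099852
Hospital District: $441,021.196 × 0.00403 = $1,777.31541988
Total = $26,677.37214604

$26,677.37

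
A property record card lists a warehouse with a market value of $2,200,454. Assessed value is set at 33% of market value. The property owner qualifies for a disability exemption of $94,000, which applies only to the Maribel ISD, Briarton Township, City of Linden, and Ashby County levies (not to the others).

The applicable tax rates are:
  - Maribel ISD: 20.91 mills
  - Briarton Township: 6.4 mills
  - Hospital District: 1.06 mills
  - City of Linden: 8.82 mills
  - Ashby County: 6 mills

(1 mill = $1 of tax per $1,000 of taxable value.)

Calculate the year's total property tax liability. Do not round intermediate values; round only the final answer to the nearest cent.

$27,402.19

Assessed value = $2,200,454 × 0.33 = $726,149.82
Maribel ISD: ($726,149.82 − $94,000) × 0.02091 = $632,149.82 × 0.02091 = $13,218.2527362
Briarton Township: ($726,149.82 − $94,000) × 0.0064 = $632,149.82 × 0.0064 = $4,045.758848
Hospital District: $726,149.82 × 0.00106 = $769.7188092
City of Linden: ($726,149.82 − $94,000) × 0.00882 = $632,149.82 × 0.00882 = $5,575.5614124
Ashby County: ($726,149.82 − $94,000) × 0.006 = $632,149.82 × 0.006 = $3,792.89892
Total = $27,402.1907258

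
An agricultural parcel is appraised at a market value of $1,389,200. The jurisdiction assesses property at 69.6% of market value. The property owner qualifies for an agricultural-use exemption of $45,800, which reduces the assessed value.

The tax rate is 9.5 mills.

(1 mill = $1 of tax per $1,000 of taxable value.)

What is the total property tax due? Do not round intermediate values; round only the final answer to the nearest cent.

$8,750.29

Assessed value = $1,389,200 × 0.696 = $966,883.2
Taxable value = $966,883.2 − $45,800 = $921,083.2
Tax = $921,083.2 × 0.0095 = $8,750.2904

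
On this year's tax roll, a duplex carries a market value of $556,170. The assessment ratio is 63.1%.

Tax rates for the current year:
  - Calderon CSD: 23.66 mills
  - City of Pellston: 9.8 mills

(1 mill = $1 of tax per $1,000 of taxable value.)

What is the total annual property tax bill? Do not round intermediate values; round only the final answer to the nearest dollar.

Assessed value = $556,170 × 0.631 = $350,943.27
Calderon CSD: $350,943.27 × 0.02366 = $8,303.3177682
City of Pellston: $350,943.27 × 0.0098 = $3,439.244046
Total = $8,303.3177682 + $3,439.244046 = $11,742.5618142

$11,743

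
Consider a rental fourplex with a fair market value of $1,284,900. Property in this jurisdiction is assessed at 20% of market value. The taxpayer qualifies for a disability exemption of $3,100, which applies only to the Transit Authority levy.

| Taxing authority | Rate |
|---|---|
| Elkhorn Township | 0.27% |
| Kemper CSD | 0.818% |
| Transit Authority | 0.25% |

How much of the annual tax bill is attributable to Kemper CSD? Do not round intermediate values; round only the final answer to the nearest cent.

$2,102.10

Assessed value = $1,284,900 × 0.2 = $256,980
Kemper CSD taxable value = $256,980 (exemption does not apply)
Kemper CSD levy = $256,980 × 0.00818 = $2,102.0964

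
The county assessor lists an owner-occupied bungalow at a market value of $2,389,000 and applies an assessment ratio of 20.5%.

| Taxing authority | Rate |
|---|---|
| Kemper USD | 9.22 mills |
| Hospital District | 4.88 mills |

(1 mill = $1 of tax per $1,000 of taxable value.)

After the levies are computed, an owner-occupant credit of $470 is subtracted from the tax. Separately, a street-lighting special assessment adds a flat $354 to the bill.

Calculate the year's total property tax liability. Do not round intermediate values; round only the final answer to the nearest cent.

Assessed value = $2,389,000 × 0.205 = $489,745
Kemper USD: $489,745 × 0.00922 = $4,515.4489
Hospital District: $489,745 × 0.00488 = $2,389.9556
Levies subtotal = $6,905.4045
After credit = $6,905.4045 − $470 = $6,435.4045
Total = $6,435.4045 + $354 = $6,789.4045

$6,789.40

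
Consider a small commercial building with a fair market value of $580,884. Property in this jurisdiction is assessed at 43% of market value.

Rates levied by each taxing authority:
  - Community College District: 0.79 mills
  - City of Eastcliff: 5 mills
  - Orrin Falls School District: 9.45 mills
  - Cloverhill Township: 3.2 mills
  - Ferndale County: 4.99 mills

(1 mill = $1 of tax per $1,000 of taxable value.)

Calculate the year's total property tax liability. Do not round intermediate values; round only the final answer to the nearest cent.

$5,852.35

Assessed value = $580,884 × 0.43 = $249,780.12
Community College District: $249,780.12 × 0.00079 = $197.3262948
City of Eastcliff: $249,780.12 × 0.005 = $1,248.9006
Orrin Falls School District: $249,780.12 × 0.00945 = $2,360.422134
Cloverhill Township: $249,780.12 × 0.0032 = $799.296384
Ferndale County: $249,780.12 × 0.00499 = $1,246.4027988
Total = $197.3262948 + $1,248.9006 + $2,360.422134 + $799.296384 + $1,246.4027988 = $5,852.3482116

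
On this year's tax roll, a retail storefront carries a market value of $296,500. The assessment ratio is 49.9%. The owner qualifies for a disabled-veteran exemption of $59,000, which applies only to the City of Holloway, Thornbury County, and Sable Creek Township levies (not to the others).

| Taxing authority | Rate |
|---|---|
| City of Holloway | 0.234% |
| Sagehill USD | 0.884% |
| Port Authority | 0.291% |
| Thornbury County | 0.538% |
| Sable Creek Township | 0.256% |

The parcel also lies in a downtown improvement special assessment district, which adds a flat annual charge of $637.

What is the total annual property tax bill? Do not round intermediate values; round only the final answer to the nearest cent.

$3,289.90

Assessed value = $296,500 × 0.499 = $147,953.5
City of Holloway: ($147,953.5 − $59,000) × 0.00234 = $88,953.5 × 0.00234 = $208.15119
Sagehill USD: $147,953.5 × 0.00884 = $1,307.90894
Port Authority: $147,953.5 × 0.00291 = $430.544685
Thornbury County: ($147,953.5 − $59,000) × 0.00538 = $88,953.5 × 0.00538 = $478.56983
Sable Creek Township: ($147,953.5 − $59,000) × 0.00256 = $88,953.5 × 0.00256 = $227.72096
Levies subtotal = $2,652.895605
Total = $2,652.895605 + $637 = $3,289.895605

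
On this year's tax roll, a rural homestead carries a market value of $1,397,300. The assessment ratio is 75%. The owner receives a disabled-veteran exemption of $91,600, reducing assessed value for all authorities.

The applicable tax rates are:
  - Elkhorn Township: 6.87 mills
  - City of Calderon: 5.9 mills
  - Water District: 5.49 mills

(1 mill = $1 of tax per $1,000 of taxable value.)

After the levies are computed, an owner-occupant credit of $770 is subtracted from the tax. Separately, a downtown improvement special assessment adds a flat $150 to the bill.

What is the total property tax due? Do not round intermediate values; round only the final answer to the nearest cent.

Assessed value = $1,397,300 × 0.75 = $1,047,975
Taxable value = $1,047,975 − $91,600 = $956,375
Elkhorn Township: $956,375 × 0.00687 = $6,570.29625
City of Calderon: $956,375 × 0.0059 = $5,642.6125
Water District: $956,375 × 0.00549 = $5,250.49875
Levies subtotal = $17,463.4075
After credit = $17,463.4075 − $770 = $16,693.4075
Total = $16,693.4075 + $150 = $16,843.4075

$16,843.41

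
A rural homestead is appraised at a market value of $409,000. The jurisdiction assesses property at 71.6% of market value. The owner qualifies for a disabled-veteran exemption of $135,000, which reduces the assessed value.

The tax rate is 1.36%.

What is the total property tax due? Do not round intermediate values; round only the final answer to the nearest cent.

$2,146.68

Assessed value = $409,000 × 0.716 = $292,844
Taxable value = $292,844 − $135,000 = $157,844
Tax = $157,844 × 0.0136 = $2,146.6784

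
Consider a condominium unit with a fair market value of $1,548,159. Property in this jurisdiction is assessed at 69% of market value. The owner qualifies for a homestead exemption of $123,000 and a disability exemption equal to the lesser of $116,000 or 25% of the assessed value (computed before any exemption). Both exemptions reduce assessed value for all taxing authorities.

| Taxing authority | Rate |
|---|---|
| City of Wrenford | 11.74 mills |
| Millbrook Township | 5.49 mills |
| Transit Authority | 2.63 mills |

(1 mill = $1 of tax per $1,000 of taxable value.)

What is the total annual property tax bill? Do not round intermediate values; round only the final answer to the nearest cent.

$16,468.50

Assessed value = $1,548,159 × 0.69 = $1,068,229.71
Disability exemption = min($116,000, 25% × $1,068,229.71) = min($116,000, $267,057.4275) = $116,000 (dollar cap binds)
Taxable value = $1,068,229.71 − $123,000 − $116,000 = $829,229.71
City of Wrenford: $829,229.71 × 0.01174 = $9,735.1567954
Millbrook Township: $829,229.71 × 0.00549 = $4,552.4711079
Transit Authority: $829,229.71 × 0.00263 = $2,180.8741373
Total = $16,468.5020406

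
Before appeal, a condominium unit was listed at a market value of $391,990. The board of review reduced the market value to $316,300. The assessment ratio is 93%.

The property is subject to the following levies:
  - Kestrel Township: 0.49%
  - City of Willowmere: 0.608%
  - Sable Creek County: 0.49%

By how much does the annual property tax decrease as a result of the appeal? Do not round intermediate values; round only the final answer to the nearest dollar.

Old assessed value = $391,990 × 0.93 = $364,550.7
New assessed value = $316,300 × 0.93 = $294,159
Combined rate = 0.0049 + 0.00608 + 0.0049 = 0.01588
Old tax = $364,550.7 × 0.01588 = $5,789.065116
New tax = $294,159 × 0.01588 = $4,671.24492
Reduction = $5,789.065116 − $4,671.24492 = $1,117.820196

$1,118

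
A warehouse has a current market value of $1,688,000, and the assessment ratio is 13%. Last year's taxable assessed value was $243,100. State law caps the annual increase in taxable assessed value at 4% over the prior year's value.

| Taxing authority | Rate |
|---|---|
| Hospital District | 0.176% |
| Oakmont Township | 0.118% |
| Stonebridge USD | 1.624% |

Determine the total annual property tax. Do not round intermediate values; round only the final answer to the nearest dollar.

$4,209

Uncapped assessed value = $1,688,000 × 0.13 = $219,440
Cap limit = $243,100 × 1.04 = $252,824
Taxable assessed value = min($219,440, $252,824) = $219,440 (cap does not bind)
Hospital District: $219,440 × 0.00176 = $386.2144
Oakmont Township: $219,440 × 0.00118 = $258.9392
Stonebridge USD: $219,440 × 0.01624 = $3,563.7056
Total = $4,208.8592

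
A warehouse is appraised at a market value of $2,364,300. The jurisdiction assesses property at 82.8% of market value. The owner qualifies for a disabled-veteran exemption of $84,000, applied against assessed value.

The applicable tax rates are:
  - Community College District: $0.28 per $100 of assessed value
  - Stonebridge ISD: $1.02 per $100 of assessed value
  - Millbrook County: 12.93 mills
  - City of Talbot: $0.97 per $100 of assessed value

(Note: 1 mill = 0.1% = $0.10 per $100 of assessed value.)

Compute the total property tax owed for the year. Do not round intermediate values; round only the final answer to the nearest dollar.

$66,758

Assessed value = $2,364,300 × 0.828 = $1,957,640.4
Taxable value = $1,957,640.4 − $84,000 = $1,873,640.4
Community College District: $1,873,640.4 × 0.0028 = $5,246.19312
Stonebridge ISD: $1,873,640.4 × 0.0102 = $19,111.13208
Millbrook County: $1,873,640.4 × 0.01293 = $24,226.170372
City of Talbot: $1,873,640.4 × 0.0097 = $18,174.31188
Total = $66,757.807452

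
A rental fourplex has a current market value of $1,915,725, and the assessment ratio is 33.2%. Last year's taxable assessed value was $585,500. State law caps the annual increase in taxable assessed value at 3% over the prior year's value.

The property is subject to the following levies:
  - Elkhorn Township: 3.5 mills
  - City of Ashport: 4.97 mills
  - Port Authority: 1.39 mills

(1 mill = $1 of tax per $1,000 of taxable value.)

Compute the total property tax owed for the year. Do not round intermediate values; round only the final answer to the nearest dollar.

Uncapped assessed value = $1,915,725 × 0.332 = $636,020.7
Cap limit = $585,500 × 1.03 = $603,065
Taxable assessed value = min($636,020.7, $603,065) = $603,065 (cap binds)
Elkhorn Township: $603,065 × 0.0035 = $2,110.7275
City of Ashport: $603,065 × 0.00497 = $2,997.23305
Port Authority: $603,065 × 0.00139 = $838.26035
Total = $5,946.2209

$5,946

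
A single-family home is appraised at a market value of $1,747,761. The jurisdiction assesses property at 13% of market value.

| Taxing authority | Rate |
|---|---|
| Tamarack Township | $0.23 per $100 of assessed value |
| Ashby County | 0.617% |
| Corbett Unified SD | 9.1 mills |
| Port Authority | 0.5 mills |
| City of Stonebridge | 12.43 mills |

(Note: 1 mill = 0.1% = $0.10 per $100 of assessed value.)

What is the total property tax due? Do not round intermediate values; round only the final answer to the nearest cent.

$6,929.87

Assessed value = $1,747,761 × 0.13 = $227,208.93
Tamarack Township: $227,208.93 × 0.0023 = $522.580539
Ashby County: $227,208.93 × 0.00617 = $1,401.8790981
Corbett Unified SD: $227,208.93 × 0.0091 = $2,067.601263
Port Authority: $227,208.93 × 0.0005 = $113.604465
City of Stonebridge: $227,208.93 × 0.01243 = $2,824.2069999
Total = $6,929.872365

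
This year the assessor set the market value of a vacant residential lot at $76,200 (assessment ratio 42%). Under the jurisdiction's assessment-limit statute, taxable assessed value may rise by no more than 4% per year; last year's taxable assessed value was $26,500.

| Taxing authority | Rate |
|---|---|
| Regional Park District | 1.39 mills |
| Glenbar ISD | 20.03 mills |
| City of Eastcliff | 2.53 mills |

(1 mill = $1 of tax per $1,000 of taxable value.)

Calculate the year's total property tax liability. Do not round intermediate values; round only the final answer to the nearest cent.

Uncapped assessed value = $76,200 × 0.42 = $32,004
Cap limit = $26,500 × 1.04 = $27,560
Taxable assessed value = min($32,004, $27,560) = $27,560 (cap binds)
Regional Park District: $27,560 × 0.00139 = $38.3084
Glenbar ISD: $27,560 × 0.02003 = $552.0268
City of Eastcliff: $27,560 × 0.00253 = $69.7268
Total = $660.062

$660.06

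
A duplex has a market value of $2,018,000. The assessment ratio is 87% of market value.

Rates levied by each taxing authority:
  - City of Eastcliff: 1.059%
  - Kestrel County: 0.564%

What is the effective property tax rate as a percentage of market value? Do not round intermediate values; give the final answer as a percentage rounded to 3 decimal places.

Assessed value = $2,018,000 × 0.87 = $1,755,660
City of Eastcliff: $1,755,660 × 0.01059 = $18,592.4394
Kestrel County: $1,755,660 × 0.00564 = $9,901.9224
Total tax = $28,494.3618
Effective rate = $28,494.3618 ÷ $2,018,000 = 1.412% of market value

1.412%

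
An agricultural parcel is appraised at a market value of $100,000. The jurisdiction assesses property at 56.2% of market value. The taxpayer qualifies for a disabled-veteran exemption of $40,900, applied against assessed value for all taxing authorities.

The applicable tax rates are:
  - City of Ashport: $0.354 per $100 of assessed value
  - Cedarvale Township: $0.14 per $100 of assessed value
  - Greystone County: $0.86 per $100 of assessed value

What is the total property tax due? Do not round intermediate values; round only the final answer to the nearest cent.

Assessed value = $100,000 × 0.562 = $56,200
Taxable value = $56,200 − $40,900 = $15,300
City of Ashport: $15,300 × 0.00354 = $54.162
Cedarvale Township: $15,300 × 0.0014 = $21.42
Greystone County: $15,300 × 0.0086 = $131.58
Total = $54.162 + $21.42 + $131.58 = $207.162

$207.16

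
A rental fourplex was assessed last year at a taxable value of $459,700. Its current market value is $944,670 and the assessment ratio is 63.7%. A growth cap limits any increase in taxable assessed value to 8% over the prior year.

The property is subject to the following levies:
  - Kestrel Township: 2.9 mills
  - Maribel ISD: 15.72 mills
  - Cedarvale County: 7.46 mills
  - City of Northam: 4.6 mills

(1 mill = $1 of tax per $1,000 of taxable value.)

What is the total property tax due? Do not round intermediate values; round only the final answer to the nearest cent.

$15,231.88

Uncapped assessed value = $944,670 × 0.637 = $601,754.79
Cap limit = $459,700 × 1.08 = $496,476
Taxable assessed value = min($601,754.79, $496,476) = $496,476 (cap binds)
Kestrel Township: $496,476 × 0.0029 = $1,439.7804
Maribel ISD: $496,476 × 0.01572 = $7,804.60272
Cedarvale County: $496,476 × 0.00746 = $3,703.71096
City of Northam: $496,476 × 0.0046 = $2,283.7896
Total = $15,231.88368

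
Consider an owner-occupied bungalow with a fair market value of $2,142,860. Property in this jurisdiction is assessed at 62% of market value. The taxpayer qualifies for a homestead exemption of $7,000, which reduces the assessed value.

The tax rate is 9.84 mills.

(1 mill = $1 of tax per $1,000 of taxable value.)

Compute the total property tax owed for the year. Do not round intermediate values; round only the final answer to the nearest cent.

Assessed value = $2,142,860 × 0.62 = $1,328,573.2
Taxable value = $1,328,573.2 − $7,000 = $1,321,573.2
Tax = $1,321,573.2 × 0.00984 = $13,004.280288

$13,004.28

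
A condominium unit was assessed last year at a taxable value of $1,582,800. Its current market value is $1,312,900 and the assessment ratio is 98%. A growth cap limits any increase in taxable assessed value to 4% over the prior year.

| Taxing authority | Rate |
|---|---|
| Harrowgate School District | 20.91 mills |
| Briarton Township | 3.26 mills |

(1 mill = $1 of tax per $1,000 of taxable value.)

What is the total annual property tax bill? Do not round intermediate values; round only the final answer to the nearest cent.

Uncapped assessed value = $1,312,900 × 0.98 = $1,286,642
Cap limit = $1,582,800 × 1.04 = $1,646,112
Taxable assessed value = min($1,286,642, $1,646,112) = $1,286,642 (cap does not bind)
Harrowgate School District: $1,286,642 × 0.02091 = $26,903.68422
Briarton Township: $1,286,642 × 0.00326 = $4,194.45292
Total = $31,098.13714

$31,098.14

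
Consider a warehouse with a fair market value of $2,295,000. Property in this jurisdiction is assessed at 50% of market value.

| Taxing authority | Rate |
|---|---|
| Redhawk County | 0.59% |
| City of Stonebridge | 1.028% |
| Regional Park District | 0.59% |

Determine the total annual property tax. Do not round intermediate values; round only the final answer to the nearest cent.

Assessed value = $2,295,000 × 0.5 = $1,147,500
Redhawk County: $1,147,500 × 0.0059 = $6,770.25
City of Stonebridge: $1,147,500 × 0.01028 = $11,796.3
Regional Park District: $1,147,500 × 0.0059 = $6,770.25
Total = $6,770.25 + $11,796.3 + $6,770.25 = $25,336.8

$25,336.80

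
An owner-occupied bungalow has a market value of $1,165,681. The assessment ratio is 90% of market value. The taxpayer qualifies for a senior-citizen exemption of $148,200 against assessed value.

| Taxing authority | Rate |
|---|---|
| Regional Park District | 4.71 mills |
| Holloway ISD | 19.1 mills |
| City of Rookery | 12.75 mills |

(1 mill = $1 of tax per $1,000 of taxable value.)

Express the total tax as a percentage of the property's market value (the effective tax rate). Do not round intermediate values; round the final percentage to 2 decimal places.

2.83%

Assessed value = $1,165,681 × 0.9 = $1,049,112.9
Taxable value = $1,049,112.9 − $148,200 = $900,912.9
Regional Park District: $900,912.9 × 0.00471 = $4,243.299759
Holloway ISD: $900,912.9 × 0.0191 = $17,207.43639
City of Rookery: $900,912.9 × 0.01275 = $11,486.639475
Total tax = $32,937.375624
Effective rate = $32,937.375624 ÷ $1,165,681 = 2.83% of market value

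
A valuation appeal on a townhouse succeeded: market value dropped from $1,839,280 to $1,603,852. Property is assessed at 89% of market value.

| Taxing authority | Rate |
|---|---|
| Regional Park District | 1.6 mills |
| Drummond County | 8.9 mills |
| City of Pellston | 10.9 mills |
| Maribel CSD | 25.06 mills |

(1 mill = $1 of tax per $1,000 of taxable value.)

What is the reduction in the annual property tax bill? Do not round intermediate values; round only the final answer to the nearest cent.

Old assessed value = $1,839,280 × 0.89 = $1,636,959.2
New assessed value = $1,603,852 × 0.89 = $1,427,428.28
Combined rate = 0.0016 + 0.0089 + 0.0109 + 0.02506 = 0.04646
Old tax = $1,636,959.2 × 0.04646 = $76,053.124432
New tax = $1,427,428.28 × 0.04646 = $66,318.3178888
Reduction = $76,053.124432 − $66,318.3178888 = $9,734.8065432

$9,734.81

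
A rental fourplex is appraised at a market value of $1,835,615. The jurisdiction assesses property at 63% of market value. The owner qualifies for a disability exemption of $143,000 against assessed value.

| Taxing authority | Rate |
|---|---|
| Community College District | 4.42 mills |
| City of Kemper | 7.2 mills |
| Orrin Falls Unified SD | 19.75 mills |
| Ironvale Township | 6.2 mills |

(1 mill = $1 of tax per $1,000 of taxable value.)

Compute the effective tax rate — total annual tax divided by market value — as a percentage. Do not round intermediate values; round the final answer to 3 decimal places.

2.074%

Assessed value = $1,835,615 × 0.63 = $1,156,437.45
Taxable value = $1,156,437.45 − $143,000 = $1,013,437.45
Community College District: $1,013,437.45 × 0.00442 = $4,479.393529
City of Kemper: $1,013,437.45 × 0.0072 = $7,296.74964
Orrin Falls Unified SD: $1,013,437.45 × 0.01975 = $20,015.3896375
Ironvale Township: $1,013,437.45 × 0.0062 = $6,283.31219
Total tax = $38,074.8449965
Effective rate = $38,074.8449965 ÷ $1,835,615 = 2.074% of market value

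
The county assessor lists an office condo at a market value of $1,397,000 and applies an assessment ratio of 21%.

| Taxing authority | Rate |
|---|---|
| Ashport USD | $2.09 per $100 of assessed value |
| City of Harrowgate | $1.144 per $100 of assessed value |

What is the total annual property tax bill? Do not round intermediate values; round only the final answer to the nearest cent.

Assessed value = $1,397,000 × 0.21 = $293,370
Ashport USD: $293,370 × 0.0209 = $6,131.433
City of Harrowgate: $293,370 × 0.01144 = $3,356.1528
Total = $6,131.433 + $3,356.1528 = $9,487.5858

$9,487.59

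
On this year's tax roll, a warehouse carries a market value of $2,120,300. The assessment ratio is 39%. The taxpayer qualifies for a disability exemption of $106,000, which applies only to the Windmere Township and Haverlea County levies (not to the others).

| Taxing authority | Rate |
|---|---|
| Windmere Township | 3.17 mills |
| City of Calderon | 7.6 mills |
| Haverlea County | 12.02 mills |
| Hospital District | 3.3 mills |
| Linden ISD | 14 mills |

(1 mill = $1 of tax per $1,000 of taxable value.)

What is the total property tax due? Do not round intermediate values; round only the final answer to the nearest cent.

$31,540.96

Assessed value = $2,120,300 × 0.39 = $826,917
Windmere Township: ($826,917 − $106,000) × 0.00317 = $720,917 × 0.00317 = $2,285.30689
City of Calderon: $826,917 × 0.0076 = $6,284.5692
Haverlea County: ($826,917 − $106,000) × 0.01202 = $720,917 × 0.01202 = $8,665.42234
Hospital District: $826,917 × 0.0033 = $2,728.8261
Linden ISD: $826,917 × 0.014 = $11,576.838
Total = $31,540.96253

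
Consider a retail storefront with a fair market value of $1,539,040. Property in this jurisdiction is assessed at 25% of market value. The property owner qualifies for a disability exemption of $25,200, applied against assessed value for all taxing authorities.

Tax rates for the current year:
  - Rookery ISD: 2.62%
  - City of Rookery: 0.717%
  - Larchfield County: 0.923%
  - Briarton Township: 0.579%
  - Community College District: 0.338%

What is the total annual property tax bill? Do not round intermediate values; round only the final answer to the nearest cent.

$18,614.42

Assessed value = $1,539,040 × 0.25 = $384,760
Taxable value = $384,760 − $25,200 = $359,560
Rookery ISD: $359,560 × 0.0262 = $9,420.472
City of Rookery: $359,560 × 0.00717 = $2,578.0452
Larchfield County: $359,560 × 0.00923 = $3,318.7388
Briarton Township: $359,560 × 0.00579 = $2,081.8524
Community College District: $359,560 × 0.00338 = $1,215.3128
Total = $9,420.472 + $2,578.0452 + $3,318.7388 + $2,081.8524 + $1,215.3128 = $18,614.4212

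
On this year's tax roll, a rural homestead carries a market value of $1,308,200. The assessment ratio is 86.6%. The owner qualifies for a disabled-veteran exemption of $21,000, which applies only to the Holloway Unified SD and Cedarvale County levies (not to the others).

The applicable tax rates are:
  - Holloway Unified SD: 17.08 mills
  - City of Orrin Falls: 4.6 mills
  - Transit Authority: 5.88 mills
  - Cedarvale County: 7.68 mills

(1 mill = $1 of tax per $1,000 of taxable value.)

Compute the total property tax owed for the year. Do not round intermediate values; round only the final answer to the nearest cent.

Assessed value = $1,308,200 × 0.866 = $1,132,901.2
Holloway Unified SD: ($1,132,901.2 − $21,000) × 0.01708 = $1,111,901.2 × 0.01708 = $18,991.272496
City of Orrin Falls: $1,132,901.2 × 0.0046 = $5,211.34552
Transit Authority: $1,132,901.2 × 0.00588 = $6,661.459056
Cedarvale County: ($1,132,901.2 − $21,000) × 0.00768 = $1,111,901.2 × 0.00768 = $8,539.401216
Total = $39,403.478288

$39,403.48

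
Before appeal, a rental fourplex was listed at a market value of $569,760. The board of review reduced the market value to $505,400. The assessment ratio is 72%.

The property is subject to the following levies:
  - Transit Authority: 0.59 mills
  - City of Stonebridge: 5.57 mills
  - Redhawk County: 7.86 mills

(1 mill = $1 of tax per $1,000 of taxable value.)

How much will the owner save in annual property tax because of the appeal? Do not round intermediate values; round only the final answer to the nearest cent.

$649.68

Old assessed value = $569,760 × 0.72 = $410,227.2
New assessed value = $505,400 × 0.72 = $363,888
Combined rate = 0.00059 + 0.00557 + 0.00786 = 0.01402
Old tax = $410,227.2 × 0.01402 = $5,751.385344
New tax = $363,888 × 0.01402 = $5,101.70976
Reduction = $5,751.385344 − $5,101.70976 = $649.675584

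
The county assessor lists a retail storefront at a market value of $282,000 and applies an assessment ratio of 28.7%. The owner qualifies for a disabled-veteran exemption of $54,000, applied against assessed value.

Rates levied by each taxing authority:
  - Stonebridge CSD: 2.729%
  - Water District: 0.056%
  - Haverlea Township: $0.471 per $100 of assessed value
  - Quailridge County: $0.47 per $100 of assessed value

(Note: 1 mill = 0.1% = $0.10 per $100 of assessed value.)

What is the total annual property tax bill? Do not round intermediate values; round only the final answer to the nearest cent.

$1,003.56

Assessed value = $282,000 × 0.287 = $80,934
Taxable value = $80,934 − $54,000 = $26,934
Stonebridge CSD: $26,934 × 0.02729 = $735.02886
Water District: $26,934 × 0.00056 = $15.08304
Haverlea Township: $26,934 × 0.00471 = $126.85914
Quailridge County: $26,934 × 0.0047 = $126.5898
Total = $1,003.56084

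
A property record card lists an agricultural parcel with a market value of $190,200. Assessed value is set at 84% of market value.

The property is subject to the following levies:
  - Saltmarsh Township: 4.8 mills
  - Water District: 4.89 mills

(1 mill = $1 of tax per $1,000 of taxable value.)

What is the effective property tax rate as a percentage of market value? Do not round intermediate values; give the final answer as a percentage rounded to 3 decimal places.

0.814%

Assessed value = $190,200 × 0.84 = $159,768
Saltmarsh Township: $159,768 × 0.0048 = $766.8864
Water District: $159,768 × 0.00489 = $781.26552
Total tax = $1,548.15192
Effective rate = $1,548.15192 ÷ $190,200 = 0.814% of market value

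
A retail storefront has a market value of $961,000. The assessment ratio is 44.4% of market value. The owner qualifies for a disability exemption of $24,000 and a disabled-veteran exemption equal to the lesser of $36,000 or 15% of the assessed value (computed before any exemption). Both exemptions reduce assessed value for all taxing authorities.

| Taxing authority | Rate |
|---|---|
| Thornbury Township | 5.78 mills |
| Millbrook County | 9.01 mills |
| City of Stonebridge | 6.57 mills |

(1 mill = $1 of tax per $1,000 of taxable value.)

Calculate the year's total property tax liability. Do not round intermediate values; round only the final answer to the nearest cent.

$7,832.37

Assessed value = $961,000 × 0.444 = $426,684
Disabled-veteran exemption = min($36,000, 15% × $426,684) = min($36,000, $64,002.6) = $36,000 (dollar cap binds)
Taxable value = $426,684 − $24,000 − $36,000 = $366,684
Thornbury Township: $366,684 × 0.00578 = $2,119.43352
Millbrook County: $366,684 × 0.00901 = $3,303.82284
City of Stonebridge: $366,684 × 0.00657 = $2,409.11388
Total = $7,832.37024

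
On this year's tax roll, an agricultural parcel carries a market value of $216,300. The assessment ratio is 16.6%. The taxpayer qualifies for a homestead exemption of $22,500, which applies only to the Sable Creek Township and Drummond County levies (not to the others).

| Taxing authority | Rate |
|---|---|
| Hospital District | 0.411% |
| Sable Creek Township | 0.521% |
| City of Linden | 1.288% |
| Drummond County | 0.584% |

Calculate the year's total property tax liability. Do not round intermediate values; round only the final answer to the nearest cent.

$758.17

Assessed value = $216,300 × 0.166 = $35,905.8
Hospital District: $35,905.8 × 0.00411 = $147.572838
Sable Creek Township: ($35,905.8 − $22,500) × 0.00521 = $13,405.8 × 0.00521 = $69.844218
City of Linden: $35,905.8 × 0.01288 = $462.466704
Drummond County: ($35,905.8 − $22,500) × 0.00584 = $13,405.8 × 0.00584 = $78.289872
Total = $758.173632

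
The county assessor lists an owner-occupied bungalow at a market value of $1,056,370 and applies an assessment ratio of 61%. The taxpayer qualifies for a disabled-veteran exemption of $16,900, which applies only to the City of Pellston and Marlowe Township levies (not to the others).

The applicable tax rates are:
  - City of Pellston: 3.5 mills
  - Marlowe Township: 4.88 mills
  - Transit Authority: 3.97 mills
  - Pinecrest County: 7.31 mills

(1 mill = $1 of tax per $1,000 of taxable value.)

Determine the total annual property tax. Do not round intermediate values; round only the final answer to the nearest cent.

$12,527.00

Assessed value = $1,056,370 × 0.61 = $644,385.7
City of Pellston: ($644,385.7 − $16,900) × 0.0035 = $627,485.7 × 0.0035 = $2,196.19995
Marlowe Township: ($644,385.7 − $16,900) × 0.00488 = $627,485.7 × 0.00488 = $3,062.130216
Transit Authority: $644,385.7 × 0.00397 = $2,558.211229
Pinecrest County: $644,385.7 × 0.00731 = $4,710.459467
Total = $12,527.000862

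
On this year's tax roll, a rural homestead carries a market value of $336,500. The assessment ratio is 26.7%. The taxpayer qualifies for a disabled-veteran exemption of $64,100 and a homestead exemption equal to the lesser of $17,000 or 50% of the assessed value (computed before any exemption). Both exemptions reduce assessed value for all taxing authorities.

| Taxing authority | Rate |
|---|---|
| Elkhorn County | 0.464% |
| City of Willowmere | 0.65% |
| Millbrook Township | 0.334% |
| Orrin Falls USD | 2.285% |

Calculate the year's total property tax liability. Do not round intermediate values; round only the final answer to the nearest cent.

Assessed value = $336,500 × 0.267 = $89,845.5
Homestead exemption = min($17,000, 50% × $89,845.5) = min($17,000, $44,922.75) = $17,000 (dollar cap binds)
Taxable value = $89,845.5 − $64,100 − $17,000 = $8,745.5
Elkhorn County: $8,745.5 × 0.00464 = $40.57912
City of Willowmere: $8,745.5 × 0.0065 = $56.84575
Millbrook Township: $8,745.5 × 0.00334 = $29.20997
Orrin Falls USD: $8,745.5 × 0.02285 = $199.834675
Total = $326.469515

$326.47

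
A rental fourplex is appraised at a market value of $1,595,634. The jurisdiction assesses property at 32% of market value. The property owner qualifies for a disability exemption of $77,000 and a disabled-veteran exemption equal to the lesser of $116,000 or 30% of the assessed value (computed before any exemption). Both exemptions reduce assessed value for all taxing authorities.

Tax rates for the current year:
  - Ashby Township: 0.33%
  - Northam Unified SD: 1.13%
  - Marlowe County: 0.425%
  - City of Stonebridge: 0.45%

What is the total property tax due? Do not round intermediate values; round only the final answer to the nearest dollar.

$7,416

Assessed value = $1,595,634 × 0.32 = $510,602.88
Disabled-veteran exemption = min($116,000, 30% × $510,602.88) = min($116,000, $153,180.864) = $116,000 (dollar cap binds)
Taxable value = $510,602.88 − $77,000 − $116,000 = $317,602.88
Ashby Township: $317,602.88 × 0.0033 = $1,048.089504
Northam Unified SD: $317,602.88 × 0.0113 = $3,588.912544
Marlowe County: $317,602.88 × 0.00425 = $1,349.81224
City of Stonebridge: $317,602.88 × 0.0045 = $1,429.21296
Total = $7,416.027248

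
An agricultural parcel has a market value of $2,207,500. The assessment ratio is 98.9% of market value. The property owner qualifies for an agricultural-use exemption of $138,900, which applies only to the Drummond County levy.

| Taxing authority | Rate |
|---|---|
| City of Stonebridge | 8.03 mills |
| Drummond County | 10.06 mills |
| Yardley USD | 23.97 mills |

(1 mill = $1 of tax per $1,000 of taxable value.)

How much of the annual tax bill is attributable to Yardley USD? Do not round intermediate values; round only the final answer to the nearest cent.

Assessed value = $2,207,500 × 0.989 = $2,183,217.5
Yardley USD taxable value = $2,183,217.5 (exemption does not apply)
Yardley USD levy = $2,183,217.5 × 0.02397 = $52,331.723475

$52,331.72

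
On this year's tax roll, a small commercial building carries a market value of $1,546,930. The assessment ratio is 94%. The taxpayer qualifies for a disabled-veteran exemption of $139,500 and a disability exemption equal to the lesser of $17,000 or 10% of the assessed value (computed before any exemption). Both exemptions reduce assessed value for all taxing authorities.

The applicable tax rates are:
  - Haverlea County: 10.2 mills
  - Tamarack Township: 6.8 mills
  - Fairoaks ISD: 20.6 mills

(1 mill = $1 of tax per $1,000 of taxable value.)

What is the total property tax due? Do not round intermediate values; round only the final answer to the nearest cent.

Assessed value = $1,546,930 × 0.94 = $1,454,114.2
Disability exemption = min($17,000, 10% × $1,454,114.2) = min($17,000, $145,411.42) = $17,000 (dollar cap binds)
Taxable value = $1,454,114.2 − $139,500 − $17,000 = $1,297,614.2
Haverlea County: $1,297,614.2 × 0.0102 = $13,235.66484
Tamarack Township: $1,297,614.2 × 0.0068 = $8,823.77656
Fairoaks ISD: $1,297,614.2 × 0.0206 = $26,730.85252
Total = $48,790.29392

$48,790.29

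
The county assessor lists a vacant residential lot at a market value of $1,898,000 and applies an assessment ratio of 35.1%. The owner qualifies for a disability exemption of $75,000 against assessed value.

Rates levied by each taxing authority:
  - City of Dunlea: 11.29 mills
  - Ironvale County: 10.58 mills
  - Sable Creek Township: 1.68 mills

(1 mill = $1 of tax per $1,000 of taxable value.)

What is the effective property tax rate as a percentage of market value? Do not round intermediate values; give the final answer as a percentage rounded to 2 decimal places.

0.73%

Assessed value = $1,898,000 × 0.351 = $666,198
Taxable value = $666,198 − $75,000 = $591,198
City of Dunlea: $591,198 × 0.01129 = $6,674.62542
Ironvale County: $591,198 × 0.01058 = $6,254.87484
Sable Creek Township: $591,198 × 0.00168 = $993.21264
Total tax = $13,922.7129
Effective rate = $13,922.7129 ÷ $1,898,000 = 0.73% of market value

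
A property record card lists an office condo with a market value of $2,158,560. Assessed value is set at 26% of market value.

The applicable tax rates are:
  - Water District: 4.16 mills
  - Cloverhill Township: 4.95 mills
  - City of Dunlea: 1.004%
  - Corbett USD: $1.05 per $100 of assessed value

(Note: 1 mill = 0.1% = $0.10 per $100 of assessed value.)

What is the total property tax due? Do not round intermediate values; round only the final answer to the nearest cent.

$16,640.34

Assessed value = $2,158,560 × 0.26 = $561,225.6
Water District: $561,225.6 × 0.00416 = $2,334.698496
Cloverhill Township: $561,225.6 × 0.00495 = $2,778.06672
City of Dunlea: $561,225.6 × 0.01004 = $5,634.705024
Corbett USD: $561,225.6 × 0.0105 = $5,892.8688
Total = $16,640.33904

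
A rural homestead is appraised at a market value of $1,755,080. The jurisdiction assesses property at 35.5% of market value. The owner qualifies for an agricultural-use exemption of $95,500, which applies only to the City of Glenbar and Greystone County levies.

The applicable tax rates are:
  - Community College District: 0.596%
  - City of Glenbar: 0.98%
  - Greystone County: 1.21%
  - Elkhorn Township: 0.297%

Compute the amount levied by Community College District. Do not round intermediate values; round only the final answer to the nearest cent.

Assessed value = $1,755,080 × 0.355 = $623,053.4
Community College District taxable value = $623,053.4 (exemption does not apply)
Community College District levy = $623,053.4 × 0.00596 = $3,713.398264

$3,713.40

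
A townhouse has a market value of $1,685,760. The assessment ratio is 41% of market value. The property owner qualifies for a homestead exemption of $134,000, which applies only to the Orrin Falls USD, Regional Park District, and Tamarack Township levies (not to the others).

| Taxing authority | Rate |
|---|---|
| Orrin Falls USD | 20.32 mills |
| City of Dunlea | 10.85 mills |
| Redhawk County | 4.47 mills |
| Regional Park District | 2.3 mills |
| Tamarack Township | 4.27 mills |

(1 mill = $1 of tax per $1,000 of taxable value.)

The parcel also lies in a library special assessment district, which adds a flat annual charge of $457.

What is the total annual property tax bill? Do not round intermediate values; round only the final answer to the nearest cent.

$26,027.67

Assessed value = $1,685,760 × 0.41 = $691,161.6
Orrin Falls USD: ($691,161.6 − $134,000) × 0.02032 = $557,161.6 × 0.02032 = $11,321.523712
City of Dunlea: $691,161.6 × 0.01085 = $7,499.10336
Redhawk County: $691,161.6 × 0.00447 = $3,089.492352
Regional Park District: ($691,161.6 − $134,000) × 0.0023 = $557,161.6 × 0.0023 = $1,281.47168
Tamarack Township: ($691,161.6 − $134,000) × 0.00427 = $557,161.6 × 0.00427 = $2,379.080032
Levies subtotal = $25,570.671136
Total = $25,570.671136 + $457 = $26,027.671136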